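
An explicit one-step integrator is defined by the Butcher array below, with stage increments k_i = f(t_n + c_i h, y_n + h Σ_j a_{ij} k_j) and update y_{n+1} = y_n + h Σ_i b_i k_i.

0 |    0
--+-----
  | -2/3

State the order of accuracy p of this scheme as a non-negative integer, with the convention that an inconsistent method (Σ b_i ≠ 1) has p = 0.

0

b = (-2/3)
c = (0)
Σ b_i: (-2/3)·1 = -2/3 ≠ 1 ⇒ order 0.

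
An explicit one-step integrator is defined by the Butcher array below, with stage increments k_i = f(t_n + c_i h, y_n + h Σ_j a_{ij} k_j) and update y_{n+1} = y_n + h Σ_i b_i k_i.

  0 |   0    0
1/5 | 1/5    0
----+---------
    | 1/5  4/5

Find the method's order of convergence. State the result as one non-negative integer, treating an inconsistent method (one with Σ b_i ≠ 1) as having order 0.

1

b = (1/5, 4/5)
c = (0, 1/5)
Σ b_i: 1/5·1 + 4/5·1 = 1 ✓
b·c: 4/5·1/5 = 4/25 ≠ 1/2 ⇒ order 1.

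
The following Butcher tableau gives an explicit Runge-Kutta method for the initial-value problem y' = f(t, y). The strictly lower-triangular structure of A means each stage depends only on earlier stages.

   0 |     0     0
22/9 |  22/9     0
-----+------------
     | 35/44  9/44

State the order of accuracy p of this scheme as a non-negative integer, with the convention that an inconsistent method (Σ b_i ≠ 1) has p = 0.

b = (35/44, 9/44)
c = (0, 22/9)
Σ b_i: 35/44·1 + 9/44·1 = 1 ✓
b·c: 9/44·22/9 = 1/2 ✓; 2 stages ⇒ order 2.

2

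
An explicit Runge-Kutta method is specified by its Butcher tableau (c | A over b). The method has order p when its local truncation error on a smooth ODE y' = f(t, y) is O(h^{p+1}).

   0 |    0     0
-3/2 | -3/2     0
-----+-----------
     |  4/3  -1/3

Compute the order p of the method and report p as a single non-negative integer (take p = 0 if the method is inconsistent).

2

b = (4/3, -1/3)
c = (0, -3/2)
Σ b_i: 4/3·1 + (-1/3)·1 = 1 ✓
b·c: (-1/3)·(-3/2) = 1/2 ✓; 2 stages ⇒ order 2.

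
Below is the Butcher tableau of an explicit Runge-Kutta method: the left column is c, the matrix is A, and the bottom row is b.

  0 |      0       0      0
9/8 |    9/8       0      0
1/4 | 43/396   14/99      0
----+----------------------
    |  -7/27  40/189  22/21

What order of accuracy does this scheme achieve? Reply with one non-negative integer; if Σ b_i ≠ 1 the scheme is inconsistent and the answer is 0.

b = (-7/27, 40/189, 22/21)
c = (0, 9/8, 1/4)
Ac = (0, 0, 7/44)
Σ b_i: (-7/27)·1 + 40/189·1 + 22/21·1 = 1 ✓
b·c: 40/189·9/8 + 22/21·1/4 = 1/2 ✓
b·c²: 40/189·81/64 + 22/21·1/16 = 1/3 ✓
b·Ac: 22/21·7/44 = 1/6 ✓; 3 stages ⇒ order 3.

3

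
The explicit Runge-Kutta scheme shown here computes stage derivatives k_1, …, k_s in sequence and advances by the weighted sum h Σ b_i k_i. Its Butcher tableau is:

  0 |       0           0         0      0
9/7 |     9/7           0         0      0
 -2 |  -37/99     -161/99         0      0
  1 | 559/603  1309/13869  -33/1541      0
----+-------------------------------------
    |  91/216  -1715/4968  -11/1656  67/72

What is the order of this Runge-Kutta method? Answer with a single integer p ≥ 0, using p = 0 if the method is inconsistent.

b = (91/216, -1715/4968, -11/1656, 67/72)
c = (0, 9/7, -2, 1)
Ac = (0, 0, -23/11, 11/67)
Σ b_i: 91/216·1 + (-1715/4968)·1 + (-11/1656)·1 + 67/72·1 = 1 ✓
b·c: (-1715/4968)·9/7 + (-11/1656)·(-2) + 67/72·1 = 1/2 ✓
b·c²: (-1715/4968)·81/49 + (-11/1656)·4 + 67/72·1 = 1/3 ✓
b·Ac: (-11/1656)·(-23/11) + 67/72·11/67 = 1/6 ✓
b·c³: (-1715/4968)·729/343 + (-11/1656)·(-8) + 67/72·1 = 1/4 ✓
b·(c∘Ac): (-11/1656)·46/11 + 67/72·11/67 = 1/8 ✓
b·Ac²: (-11/1656)·(-207/77) + 67/72·33/469 = 1/12 ✓
b·A²c: 67/72·3/67 = 1/24 ✓; 4 stages ⇒ order 4.

4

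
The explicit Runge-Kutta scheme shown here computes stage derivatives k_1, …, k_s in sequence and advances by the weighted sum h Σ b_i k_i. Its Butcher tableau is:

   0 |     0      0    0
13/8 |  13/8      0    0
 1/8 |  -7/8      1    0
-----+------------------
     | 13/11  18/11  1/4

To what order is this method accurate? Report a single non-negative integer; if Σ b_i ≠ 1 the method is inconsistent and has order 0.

0

b = (13/11, 18/11, 1/4)
c = (0, 13/8, 1/8)
Ac = (0, 0, 13/8)
Σ b_i: 13/11·1 + 18/11·1 + 1/4·1 = 135/44 ≠ 1 ⇒ order 0.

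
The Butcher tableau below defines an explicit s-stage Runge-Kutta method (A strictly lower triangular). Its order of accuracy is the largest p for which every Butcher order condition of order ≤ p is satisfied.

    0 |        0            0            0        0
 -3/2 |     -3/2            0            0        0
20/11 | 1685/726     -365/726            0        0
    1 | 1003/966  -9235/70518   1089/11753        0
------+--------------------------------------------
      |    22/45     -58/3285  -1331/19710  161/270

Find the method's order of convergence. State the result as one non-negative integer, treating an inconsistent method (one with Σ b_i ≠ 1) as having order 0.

4

b = (22/45, -58/3285, -1331/19710, 161/270)
c = (0, -3/2, 20/11, 1)
Ac = (0, 0, 365/484, 235/644)
Σ b_i: 22/45·1 + (-58/3285)·1 + (-1331/19710)·1 + 161/270·1 = 1 ✓
b·c: (-58/3285)·(-3/2) + (-1331/19710)·20/11 + 161/270·1 = 1/2 ✓
b·c²: (-58/3285)·9/4 + (-1331/19710)·400/121 + 161/270·1 = 1/3 ✓
b·Ac: (-1331/19710)·365/484 + 161/270·235/644 = 1/6 ✓
b·c³: (-58/3285)·(-27/8) + (-1331/19710)·8000/1331 + 161/270·1 = 1/4 ✓
b·(c∘Ac): (-1331/19710)·1825/1331 + 161/270·235/644 = 1/8 ✓
b·Ac²: (-1331/19710)·(-1095/968) + 161/270·15/1288 = 1/12 ✓
b·A²c: 161/270·45/644 = 1/24 ✓; 4 stages ⇒ order 4.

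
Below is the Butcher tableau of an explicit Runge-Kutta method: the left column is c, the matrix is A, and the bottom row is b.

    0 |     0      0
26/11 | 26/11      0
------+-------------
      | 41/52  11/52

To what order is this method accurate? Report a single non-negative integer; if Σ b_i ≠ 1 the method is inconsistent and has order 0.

b = (41/52, 11/52)
c = (0, 26/11)
Σ b_i: 41/52·1 + 11/52·1 = 1 ✓
b·c: 11/52·26/11 = 1/2 ✓; 2 stages ⇒ order 2.

2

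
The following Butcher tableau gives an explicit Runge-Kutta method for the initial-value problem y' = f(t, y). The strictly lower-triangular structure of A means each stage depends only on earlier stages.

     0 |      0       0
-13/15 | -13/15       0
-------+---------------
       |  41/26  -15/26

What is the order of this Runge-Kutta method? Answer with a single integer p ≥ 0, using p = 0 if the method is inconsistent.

b = (41/26, -15/26)
c = (0, -13/15)
Σ b_i: 41/26·1 + (-15/26)·1 = 1 ✓
b·c: (-15/26)·(-13/15) = 1/2 ✓; 2 stages ⇒ order 2.

2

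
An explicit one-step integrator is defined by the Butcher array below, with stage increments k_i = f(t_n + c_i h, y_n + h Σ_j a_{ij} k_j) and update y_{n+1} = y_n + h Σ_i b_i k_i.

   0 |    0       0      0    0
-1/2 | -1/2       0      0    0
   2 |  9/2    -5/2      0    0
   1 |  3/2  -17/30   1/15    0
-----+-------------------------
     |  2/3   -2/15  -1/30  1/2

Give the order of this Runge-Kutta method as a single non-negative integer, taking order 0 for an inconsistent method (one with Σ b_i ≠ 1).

4

b = (2/3, -2/15, -1/30, 1/2)
c = (0, -1/2, 2, 1)
Ac = (0, 0, 5/4, 5/12)
Σ b_i: 2/3·1 + (-2/15)·1 + (-1/30)·1 + 1/2·1 = 1 ✓
b·c: (-2/15)·(-1/2) + (-1/30)·2 + 1/2·1 = 1/2 ✓
b·c²: (-2/15)·1/4 + (-1/30)·4 + 1/2·1 = 1/3 ✓
b·Ac: (-1/30)·5/4 + 1/2·5/12 = 1/6 ✓
b·c³: (-2/15)·(-1/8) + (-1/30)·8 + 1/2·1 = 1/4 ✓
b·(c∘Ac): (-1/30)·5/2 + 1/2·5/12 = 1/8 ✓
b·Ac²: (-1/30)·(-5/8) + 1/2·1/8 = 1/12 ✓
b·A²c: 1/2·1/12 = 1/24 ✓; 4 stages ⇒ order 4.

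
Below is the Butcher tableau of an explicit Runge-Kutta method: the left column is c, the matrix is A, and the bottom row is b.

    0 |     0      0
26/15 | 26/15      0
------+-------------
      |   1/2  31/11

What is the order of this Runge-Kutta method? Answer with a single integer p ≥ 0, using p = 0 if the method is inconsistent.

b = (1/2, 31/11)
c = (0, 26/15)
Σ b_i: 1/2·1 + 31/11·1 = 73/22 ≠ 1 ⇒ order 0.

0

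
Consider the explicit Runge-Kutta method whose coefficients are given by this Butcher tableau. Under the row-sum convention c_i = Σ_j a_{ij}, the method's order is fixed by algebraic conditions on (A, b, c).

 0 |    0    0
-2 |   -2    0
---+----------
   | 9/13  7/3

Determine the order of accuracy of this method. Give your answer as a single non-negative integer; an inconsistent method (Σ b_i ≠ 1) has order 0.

0

b = (9/13, 7/3)
c = (0, -2)
Σ b_i: 9/13·1 + 7/3·1 = 118/39 ≠ 1 ⇒ order 0.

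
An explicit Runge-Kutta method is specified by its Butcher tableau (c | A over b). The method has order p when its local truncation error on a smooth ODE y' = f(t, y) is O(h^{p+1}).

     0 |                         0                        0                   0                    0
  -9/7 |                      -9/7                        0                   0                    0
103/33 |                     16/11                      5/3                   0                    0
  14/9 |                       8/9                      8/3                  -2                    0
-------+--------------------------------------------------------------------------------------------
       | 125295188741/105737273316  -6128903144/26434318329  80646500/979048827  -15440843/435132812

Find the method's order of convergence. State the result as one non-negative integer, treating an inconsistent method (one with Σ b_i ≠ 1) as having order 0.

3

b = (125295188741/105737273316, -6128903144/26434318329, 80646500/979048827, -15440843/435132812)
c = (0, -9/7, 103/33, 14/9)
Ac = (0, 0, -15/7, -2234/231)
Σ b_i: 125295188741/105737273316·1 + (-6128903144/26434318329)·1 + 80646500/979048827·1 + (-15440843/435132812)·1 = 1 ✓
b·c: (-6128903144/26434318329)·(-9/7) + 80646500/979048827·103/33 + (-15440843/435132812)·14/9 = 1/2 ✓
b·c²: (-6128903144/26434318329)·81/49 + 80646500/979048827·10609/1089 + (-15440843/435132812)·196/81 = 1/3 ✓
b·Ac: 80646500/979048827·(-15/7) + (-15440843/435132812)·(-2234/231) = 1/6 ✓
b·c³: (-6128903144/26434318329)·(-729/343) + 80646500/979048827·1092727/35937 + (-15440843/435132812)·2744/729 = 17487778530946/6106327533999 ≠ 1/4 ⇒ order 3.
b·(c∘Ac): 80646500/979048827·(-515/77) + (-15440843/435132812)·(-4468/297) = -351535553/20560025367 ≠ 1/8
b·Ac²: 80646500/979048827·135/49 + (-15440843/435132812)·(-804458/53361) = 114876311611/150773519358 ≠ 1/12
b·A²c: (-15440843/435132812)·30/7 = -231612645/1522964842 ≠ 1/24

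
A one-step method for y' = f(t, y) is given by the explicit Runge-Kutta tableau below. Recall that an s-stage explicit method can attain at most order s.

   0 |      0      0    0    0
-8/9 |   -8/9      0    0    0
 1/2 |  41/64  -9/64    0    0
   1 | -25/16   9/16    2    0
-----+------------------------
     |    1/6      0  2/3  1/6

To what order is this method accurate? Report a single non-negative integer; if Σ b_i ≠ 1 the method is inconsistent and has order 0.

b = (1/6, 0, 2/3, 1/6)
c = (0, -8/9, 1/2, 1)
Ac = (0, 0, 1/8, 1/2)
Σ b_i: 1/6·1 + 2/3·1 + 1/6·1 = 1 ✓
b·c: 2/3·1/2 + 1/6·1 = 1/2 ✓
b·c²: 2/3·1/4 + 1/6·1 = 1/3 ✓
b·Ac: 2/3·1/8 + 1/6·1/2 = 1/6 ✓
b·c³: 2/3·1/8 + 1/6·1 = 1/4 ✓
b·(c∘Ac): 2/3·1/16 + 1/6·1/2 = 1/8 ✓
b·Ac²: 2/3·(-1/9) + 1/6·17/18 = 1/12 ✓
b·A²c: 1/6·1/4 = 1/24 ✓; 4 stages ⇒ order 4.

4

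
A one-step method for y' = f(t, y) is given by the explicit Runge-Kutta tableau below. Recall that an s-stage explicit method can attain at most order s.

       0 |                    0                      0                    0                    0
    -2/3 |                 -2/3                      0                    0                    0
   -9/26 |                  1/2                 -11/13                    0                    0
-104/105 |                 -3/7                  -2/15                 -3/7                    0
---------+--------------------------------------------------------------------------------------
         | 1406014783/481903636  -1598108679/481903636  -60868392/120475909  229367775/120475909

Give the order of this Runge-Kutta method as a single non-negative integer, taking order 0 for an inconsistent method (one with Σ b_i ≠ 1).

b = (1406014783/481903636, -1598108679/481903636, -60868392/120475909, 229367775/120475909)
c = (0, -2/3, -9/26, -104/105)
Ac = (0, 0, 22/39, 1943/8190)
Σ b_i: 1406014783/481903636·1 + (-1598108679/481903636)·1 + (-60868392/120475909)·1 + 229367775/120475909·1 = 1 ✓
b·c: (-1598108679/481903636)·(-2/3) + (-60868392/120475909)·(-9/26) + 229367775/120475909·(-104/105) = 1/2 ✓
b·c²: (-1598108679/481903636)·4/9 + (-60868392/120475909)·81/676 + 229367775/120475909·10816/11025 = 1/3 ✓
b·Ac: (-60868392/120475909)·22/39 + 229367775/120475909·1943/8190 = 1/6 ✓
b·c³: (-1598108679/481903636)·(-8/27) + (-60868392/120475909)·(-729/17576) + 229367775/120475909·(-1124864/1157625) = -417581748851/493348847355 ≠ 1/4 ⇒ order 3.
b·(c∘Ac): (-60868392/120475909)·(-33/169) + 229367775/120475909·(-7772/33075) = -378103940/1084283181 ≠ 1/8
b·Ac²: (-60868392/120475909)·(-44/117) + 229367775/120475909·(-70661/638820) = -1160684143/56382725412 ≠ 1/12
b·A²c: 229367775/120475909·(-22/91) = -55451550/120475909 ≠ 1/24

3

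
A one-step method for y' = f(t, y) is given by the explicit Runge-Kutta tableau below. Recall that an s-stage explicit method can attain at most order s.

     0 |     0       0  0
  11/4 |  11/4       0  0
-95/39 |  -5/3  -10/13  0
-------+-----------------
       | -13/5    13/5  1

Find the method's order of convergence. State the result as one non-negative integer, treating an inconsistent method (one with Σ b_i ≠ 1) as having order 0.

1

b = (-13/5, 13/5, 1)
c = (0, 11/4, -95/39)
Ac = (0, 0, -55/26)
Σ b_i: (-13/5)·1 + 13/5·1 + 1·1 = 1 ✓
b·c: 13/5·11/4 + 1·(-95/39) = 3677/780 ≠ 1/2 ⇒ order 1.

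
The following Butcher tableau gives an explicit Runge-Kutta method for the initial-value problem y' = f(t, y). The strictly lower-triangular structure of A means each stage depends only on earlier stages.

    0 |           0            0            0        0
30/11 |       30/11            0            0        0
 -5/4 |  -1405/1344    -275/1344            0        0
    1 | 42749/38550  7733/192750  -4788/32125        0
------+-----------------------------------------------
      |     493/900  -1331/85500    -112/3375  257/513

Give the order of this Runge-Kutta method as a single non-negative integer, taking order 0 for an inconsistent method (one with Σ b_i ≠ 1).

4

b = (493/900, -1331/85500, -112/3375, 257/513)
c = (0, 30/11, -5/4, 1)
Ac = (0, 0, -125/224, 76/257)
Σ b_i: 493/900·1 + (-1331/85500)·1 + (-112/3375)·1 + 257/513·1 = 1 ✓
b·c: (-1331/85500)·30/11 + (-112/3375)·(-5/4) + 257/513·1 = 1/2 ✓
b·c²: (-1331/85500)·900/121 + (-112/3375)·25/16 + 257/513·1 = 1/3 ✓
b·Ac: (-112/3375)·(-125/224) + 257/513·76/257 = 1/6 ✓
b·c³: (-1331/85500)·27000/1331 + (-112/3375)·(-125/64) + 257/513·1 = 1/4 ✓
b·(c∘Ac): (-112/3375)·625/896 + 257/513·76/257 = 1/8 ✓
b·Ac²: (-112/3375)·(-1875/1232) + 257/513·741/11308 = 1/12 ✓
b·A²c: 257/513·171/2056 = 1/24 ✓; 4 stages ⇒ order 4.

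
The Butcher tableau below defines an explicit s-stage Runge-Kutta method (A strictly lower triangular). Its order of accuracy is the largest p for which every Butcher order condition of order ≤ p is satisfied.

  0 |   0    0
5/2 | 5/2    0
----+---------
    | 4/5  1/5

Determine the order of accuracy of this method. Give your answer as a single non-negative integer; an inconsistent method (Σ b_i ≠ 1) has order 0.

b = (4/5, 1/5)
c = (0, 5/2)
Σ b_i: 4/5·1 + 1/5·1 = 1 ✓
b·c: 1/5·5/2 = 1/2 ✓; 2 stages ⇒ order 2.

2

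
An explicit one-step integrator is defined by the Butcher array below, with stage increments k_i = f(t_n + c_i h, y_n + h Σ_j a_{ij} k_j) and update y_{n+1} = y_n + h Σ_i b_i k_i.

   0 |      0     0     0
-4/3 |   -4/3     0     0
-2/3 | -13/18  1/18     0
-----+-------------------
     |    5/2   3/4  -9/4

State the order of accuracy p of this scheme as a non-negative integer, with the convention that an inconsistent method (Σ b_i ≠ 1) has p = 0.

3

b = (5/2, 3/4, -9/4)
c = (0, -4/3, -2/3)
Ac = (0, 0, -2/27)
Σ b_i: 5/2·1 + 3/4·1 + (-9/4)·1 = 1 ✓
b·c: 3/4·(-4/3) + (-9/4)·(-2/3) = 1/2 ✓
b·c²: 3/4·16/9 + (-9/4)·4/9 = 1/3 ✓
b·Ac: (-9/4)·(-2/27) = 1/6 ✓; 3 stages ⇒ order 3.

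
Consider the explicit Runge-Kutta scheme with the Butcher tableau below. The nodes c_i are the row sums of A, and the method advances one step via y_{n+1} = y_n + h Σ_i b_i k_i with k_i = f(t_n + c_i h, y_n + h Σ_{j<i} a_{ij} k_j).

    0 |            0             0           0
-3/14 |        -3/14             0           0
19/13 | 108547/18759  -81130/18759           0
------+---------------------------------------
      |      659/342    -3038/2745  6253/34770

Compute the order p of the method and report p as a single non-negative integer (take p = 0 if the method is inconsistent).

b = (659/342, -3038/2745, 6253/34770)
c = (0, -3/14, 19/13)
Ac = (0, 0, 5795/6253)
Σ b_i: 659/342·1 + (-3038/2745)·1 + 6253/34770·1 = 1 ✓
b·c: (-3038/2745)·(-3/14) + 6253/34770·19/13 = 1/2 ✓
b·c²: (-3038/2745)·9/196 + 6253/34770·361/169 = 1/3 ✓
b·Ac: 6253/34770·5795/6253 = 1/6 ✓; 3 stages ⇒ order 3.

3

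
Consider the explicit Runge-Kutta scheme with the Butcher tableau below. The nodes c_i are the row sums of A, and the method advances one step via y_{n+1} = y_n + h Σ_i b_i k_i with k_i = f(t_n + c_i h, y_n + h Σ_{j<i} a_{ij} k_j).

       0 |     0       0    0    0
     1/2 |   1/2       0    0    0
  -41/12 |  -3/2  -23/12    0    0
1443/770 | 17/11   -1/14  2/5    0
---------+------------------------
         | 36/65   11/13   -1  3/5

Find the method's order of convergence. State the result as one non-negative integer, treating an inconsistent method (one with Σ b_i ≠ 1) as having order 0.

b = (36/65, 11/13, -1, 3/5)
c = (0, 1/2, -41/12, 1443/770)
Ac = (0, 0, -23/24, -589/420)
Σ b_i: 36/65·1 + 11/13·1 + (-1)·1 + 3/5·1 = 1 ✓
b·c: 11/13·1/2 + (-1)·(-41/12) + 3/5·1443/770 = 1490737/300300 ≠ 1/2 ⇒ order 1.

1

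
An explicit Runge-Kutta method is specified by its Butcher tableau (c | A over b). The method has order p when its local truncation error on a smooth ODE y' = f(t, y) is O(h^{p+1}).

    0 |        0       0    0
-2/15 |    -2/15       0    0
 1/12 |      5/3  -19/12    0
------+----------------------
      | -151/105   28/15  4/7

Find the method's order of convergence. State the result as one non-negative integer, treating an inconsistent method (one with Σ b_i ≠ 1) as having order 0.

b = (-151/105, 28/15, 4/7)
c = (0, -2/15, 1/12)
Ac = (0, 0, 19/90)
Σ b_i: (-151/105)·1 + 28/15·1 + 4/7·1 = 1 ✓
b·c: 28/15·(-2/15) + 4/7·1/12 = -317/1575 ≠ 1/2 ⇒ order 1.

1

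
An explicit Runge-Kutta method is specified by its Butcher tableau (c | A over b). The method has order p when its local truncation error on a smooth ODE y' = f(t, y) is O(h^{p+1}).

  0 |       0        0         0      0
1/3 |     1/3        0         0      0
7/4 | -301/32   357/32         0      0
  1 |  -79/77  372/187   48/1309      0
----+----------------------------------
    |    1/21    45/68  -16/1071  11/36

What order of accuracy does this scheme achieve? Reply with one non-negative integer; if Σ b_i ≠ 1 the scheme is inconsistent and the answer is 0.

4

b = (1/21, 45/68, -16/1071, 11/36)
c = (0, 1/3, 7/4, 1)
Ac = (0, 0, 119/32, 8/11)
Σ b_i: 1/21·1 + 45/68·1 + (-16/1071)·1 + 11/36·1 = 1 ✓
b·c: 45/68·1/3 + (-16/1071)·7/4 + 11/36·1 = 1/2 ✓
b·c²: 45/68·1/9 + (-16/1071)·49/16 + 11/36·1 = 1/3 ✓
b·Ac: (-16/1071)·119/32 + 11/36·8/11 = 1/6 ✓
b·c³: 45/68·1/27 + (-16/1071)·343/64 + 11/36·1 = 1/4 ✓
b·(c∘Ac): (-16/1071)·833/128 + 11/36·8/11 = 1/8 ✓
b·Ac²: (-16/1071)·119/96 + 11/36·1/3 = 1/12 ✓
b·A²c: 11/36·3/22 = 1/24 ✓; 4 stages ⇒ order 4.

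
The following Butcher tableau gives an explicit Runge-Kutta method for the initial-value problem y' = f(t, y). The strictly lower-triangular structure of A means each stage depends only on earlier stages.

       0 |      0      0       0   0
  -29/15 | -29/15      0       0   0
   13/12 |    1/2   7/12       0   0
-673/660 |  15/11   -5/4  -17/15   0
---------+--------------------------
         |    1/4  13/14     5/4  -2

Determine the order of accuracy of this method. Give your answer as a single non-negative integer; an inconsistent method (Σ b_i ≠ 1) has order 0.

0

b = (1/4, 13/14, 5/4, -2)
c = (0, -29/15, 13/12, -673/660)
Ac = (0, 0, -203/180, 107/90)
Σ b_i: 1/4·1 + 13/14·1 + 5/4·1 + (-2)·1 = 3/7 ≠ 1 ⇒ order 0.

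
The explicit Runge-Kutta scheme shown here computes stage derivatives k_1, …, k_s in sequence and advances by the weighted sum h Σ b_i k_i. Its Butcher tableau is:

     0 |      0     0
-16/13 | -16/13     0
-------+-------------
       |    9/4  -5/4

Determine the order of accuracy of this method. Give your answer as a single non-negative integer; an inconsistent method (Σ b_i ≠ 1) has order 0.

1

b = (9/4, -5/4)
c = (0, -16/13)
Σ b_i: 9/4·1 + (-5/4)·1 = 1 ✓
b·c: (-5/4)·(-16/13) = 20/13 ≠ 1/2 ⇒ order 1.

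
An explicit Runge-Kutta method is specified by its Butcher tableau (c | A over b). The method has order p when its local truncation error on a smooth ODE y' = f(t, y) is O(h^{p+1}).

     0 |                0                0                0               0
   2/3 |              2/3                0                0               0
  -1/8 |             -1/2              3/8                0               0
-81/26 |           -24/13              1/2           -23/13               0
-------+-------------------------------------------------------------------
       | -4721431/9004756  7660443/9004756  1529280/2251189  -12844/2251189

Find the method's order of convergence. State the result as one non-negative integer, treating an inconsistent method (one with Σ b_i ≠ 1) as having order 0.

b = (-4721431/9004756, 7660443/9004756, 1529280/2251189, -12844/2251189)
c = (0, 2/3, -1/8, -81/26)
Ac = (0, 0, 1/4, 173/312)
Σ b_i: (-4721431/9004756)·1 + 7660443/9004756·1 + 1529280/2251189·1 + (-12844/2251189)·1 = 1 ✓
b·c: 7660443/9004756·2/3 + 1529280/2251189·(-1/8) + (-12844/2251189)·(-81/26) = 1/2 ✓
b·c²: 7660443/9004756·4/9 + 1529280/2251189·1/64 + (-12844/2251189)·6561/676 = 1/3 ✓
b·Ac: 1529280/2251189·1/4 + (-12844/2251189)·173/312 = 1/6 ✓
b·c³: 7660443/9004756·8/27 + 1529280/2251189·(-1/512) + (-12844/2251189)·(-531441/17576) = 891833977/2107112904 ≠ 1/4 ⇒ order 3.
b·(c∘Ac): 1529280/2251189·(-1/32) + (-12844/2251189)·(-4671/2704) = -102411/9004756 ≠ 1/8
b·Ac²: 1529280/2251189·1/6 + (-12844/2251189)·1457/7488 = 36342841/324171216 ≠ 1/12
b·A²c: (-12844/2251189)·(-23/52) = 5681/2251189 ≠ 1/24

3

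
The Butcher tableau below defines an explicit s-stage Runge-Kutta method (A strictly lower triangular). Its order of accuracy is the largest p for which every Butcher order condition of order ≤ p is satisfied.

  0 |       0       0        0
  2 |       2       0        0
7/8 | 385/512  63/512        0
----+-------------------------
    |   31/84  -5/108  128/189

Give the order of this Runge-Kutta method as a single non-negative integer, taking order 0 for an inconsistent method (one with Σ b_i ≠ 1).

b = (31/84, -5/108, 128/189)
c = (0, 2, 7/8)
Ac = (0, 0, 63/256)
Σ b_i: 31/84·1 + (-5/108)·1 + 128/189·1 = 1 ✓
b·c: (-5/108)·2 + 128/189·7/8 = 1/2 ✓
b·c²: (-5/108)·4 + 128/189·49/64 = 1/3 ✓
b·Ac: 128/189·63/256 = 1/6 ✓; 3 stages ⇒ order 3.

3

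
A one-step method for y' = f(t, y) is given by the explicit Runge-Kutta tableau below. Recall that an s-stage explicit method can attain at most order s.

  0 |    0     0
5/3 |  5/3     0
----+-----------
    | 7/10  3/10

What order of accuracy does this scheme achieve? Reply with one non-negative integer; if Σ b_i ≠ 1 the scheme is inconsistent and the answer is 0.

b = (7/10, 3/10)
c = (0, 5/3)
Σ b_i: 7/10·1 + 3/10·1 = 1 ✓
b·c: 3/10·5/3 = 1/2 ✓; 2 stages ⇒ order 2.

2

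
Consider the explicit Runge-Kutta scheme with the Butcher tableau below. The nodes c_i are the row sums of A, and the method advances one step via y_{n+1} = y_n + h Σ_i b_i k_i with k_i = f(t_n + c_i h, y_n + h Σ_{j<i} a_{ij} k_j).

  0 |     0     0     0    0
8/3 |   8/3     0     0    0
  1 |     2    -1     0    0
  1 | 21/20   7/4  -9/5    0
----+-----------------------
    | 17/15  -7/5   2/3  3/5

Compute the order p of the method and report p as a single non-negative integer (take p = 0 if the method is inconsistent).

b = (17/15, -7/5, 2/3, 3/5)
c = (0, 8/3, 1, 1)
Ac = (0, 0, -8/3, 43/15)
Σ b_i: 17/15·1 + (-7/5)·1 + 2/3·1 + 3/5·1 = 1 ✓
b·c: (-7/5)·8/3 + 2/3·1 + 3/5·1 = -37/15 ≠ 1/2 ⇒ order 1.

1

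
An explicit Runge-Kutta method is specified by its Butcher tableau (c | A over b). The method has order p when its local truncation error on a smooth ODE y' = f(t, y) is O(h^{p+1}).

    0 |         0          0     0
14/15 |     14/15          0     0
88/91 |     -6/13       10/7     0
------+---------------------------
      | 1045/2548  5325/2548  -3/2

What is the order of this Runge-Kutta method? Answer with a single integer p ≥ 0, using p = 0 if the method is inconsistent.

2

b = (1045/2548, 5325/2548, -3/2)
c = (0, 14/15, 88/91)
Ac = (0, 0, 4/3)
Σ b_i: 1045/2548·1 + 5325/2548·1 + (-3/2)·1 = 1 ✓
b·c: 5325/2548·14/15 + (-3/2)·88/91 = 1/2 ✓
b·c²: 5325/2548·196/225 + (-3/2)·7744/8281 = 10379/24843 ≠ 1/3 ⇒ order 2.
b·Ac: (-3/2)·4/3 = -2 ≠ 1/6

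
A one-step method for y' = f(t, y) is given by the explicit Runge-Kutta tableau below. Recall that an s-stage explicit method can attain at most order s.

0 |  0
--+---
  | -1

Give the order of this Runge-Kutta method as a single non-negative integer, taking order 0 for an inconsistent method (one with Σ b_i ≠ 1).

b = (-1)
c = (0)
Σ b_i: (-1)·1 = -1 ≠ 1 ⇒ order 0.

0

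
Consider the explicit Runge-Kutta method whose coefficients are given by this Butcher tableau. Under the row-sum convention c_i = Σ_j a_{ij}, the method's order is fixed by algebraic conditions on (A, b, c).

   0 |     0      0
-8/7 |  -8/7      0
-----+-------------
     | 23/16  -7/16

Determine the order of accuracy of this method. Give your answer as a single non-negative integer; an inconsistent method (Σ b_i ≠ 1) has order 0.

2

b = (23/16, -7/16)
c = (0, -8/7)
Σ b_i: 23/16·1 + (-7/16)·1 = 1 ✓
b·c: (-7/16)·(-8/7) = 1/2 ✓; 2 stages ⇒ order 2.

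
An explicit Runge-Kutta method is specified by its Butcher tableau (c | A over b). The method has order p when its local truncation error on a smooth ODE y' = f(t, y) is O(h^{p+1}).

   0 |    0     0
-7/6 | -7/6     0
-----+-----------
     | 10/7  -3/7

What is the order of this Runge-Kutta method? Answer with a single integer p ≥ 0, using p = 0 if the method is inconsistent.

2

b = (10/7, -3/7)
c = (0, -7/6)
Σ b_i: 10/7·1 + (-3/7)·1 = 1 ✓
b·c: (-3/7)·(-7/6) = 1/2 ✓; 2 stages ⇒ order 2.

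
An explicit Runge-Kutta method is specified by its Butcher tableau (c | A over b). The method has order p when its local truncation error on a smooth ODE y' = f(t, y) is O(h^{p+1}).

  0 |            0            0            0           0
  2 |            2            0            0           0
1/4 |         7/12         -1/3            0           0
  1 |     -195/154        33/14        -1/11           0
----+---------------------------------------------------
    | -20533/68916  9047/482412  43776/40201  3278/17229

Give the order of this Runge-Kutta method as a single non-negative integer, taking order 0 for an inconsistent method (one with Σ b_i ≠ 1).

3

b = (-20533/68916, 9047/482412, 43776/40201, 3278/17229)
c = (0, 2, 1/4, 1)
Ac = (0, 0, -2/3, 1445/308)
Σ b_i: (-20533/68916)·1 + 9047/482412·1 + 43776/40201·1 + 3278/17229·1 = 1 ✓
b·c: 9047/482412·2 + 43776/40201·1/4 + 3278/17229·1 = 1/2 ✓
b·c²: 9047/482412·4 + 43776/40201·1/16 + 3278/17229·1 = 1/3 ✓
b·Ac: 43776/40201·(-2/3) + 3278/17229·1445/308 = 1/6 ✓
b·c³: 9047/482412·8 + 43776/40201·1/64 + 3278/17229·1 = 2052/5743 ≠ 1/4 ⇒ order 3.
b·(c∘Ac): 43776/40201·(-1/6) + 3278/17229·1445/308 = 171529/241206 ≠ 1/8
b·Ac²: 43776/40201·(-4/3) + 3278/17229·11609/1232 = 46987/137832 ≠ 1/12
b·A²c: 3278/17229·2/33 = 596/51687 ≠ 1/24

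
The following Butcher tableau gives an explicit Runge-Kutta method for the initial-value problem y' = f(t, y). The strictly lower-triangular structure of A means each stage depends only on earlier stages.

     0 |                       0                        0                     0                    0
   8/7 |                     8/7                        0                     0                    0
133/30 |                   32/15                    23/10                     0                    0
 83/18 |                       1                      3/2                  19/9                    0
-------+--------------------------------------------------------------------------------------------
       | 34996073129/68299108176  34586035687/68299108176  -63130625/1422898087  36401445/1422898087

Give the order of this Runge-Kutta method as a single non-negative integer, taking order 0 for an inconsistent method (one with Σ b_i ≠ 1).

b = (34996073129/68299108176, 34586035687/68299108176, -63130625/1422898087, 36401445/1422898087)
c = (0, 8/7, 133/30, 83/18)
Ac = (0, 0, 92/35, 20929/1890)
Σ b_i: 34996073129/68299108176·1 + 34586035687/68299108176·1 + (-63130625/1422898087)·1 + 36401445/1422898087·1 = 1 ✓
b·c: 34586035687/68299108176·8/7 + (-63130625/1422898087)·133/30 + 36401445/1422898087·83/18 = 1/2 ✓
b·c²: 34586035687/68299108176·64/49 + (-63130625/1422898087)·17689/900 + 36401445/1422898087·6889/324 = 1/3 ✓
b·Ac: (-63130625/1422898087)·92/35 + 36401445/1422898087·20929/1890 = 1/6 ✓
b·c³: 34586035687/68299108176·512/343 + (-63130625/1422898087)·2352637/27000 + 36401445/1422898087·571787/5832 = -51113449589/84924548982 ≠ 1/4 ⇒ order 3.
b·(c∘Ac): (-63130625/1422898087)·874/75 + 36401445/1422898087·1737107/34020 = 849006575747/1075710953772 ≠ 1/8
b·Ac²: (-63130625/1422898087)·736/245 + 36401445/1422898087·17246059/396900 = 92315716183/94360609980 ≠ 1/12
b·A²c: 36401445/1422898087·1748/315 = 74420732/524225611 ≠ 1/24

3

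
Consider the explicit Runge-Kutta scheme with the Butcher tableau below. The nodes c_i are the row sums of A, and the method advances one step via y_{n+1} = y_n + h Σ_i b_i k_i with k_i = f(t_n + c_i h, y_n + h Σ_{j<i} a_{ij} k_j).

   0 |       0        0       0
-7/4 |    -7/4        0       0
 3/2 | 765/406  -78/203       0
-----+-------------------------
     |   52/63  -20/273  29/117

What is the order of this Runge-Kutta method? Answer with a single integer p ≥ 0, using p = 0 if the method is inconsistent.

3

b = (52/63, -20/273, 29/117)
c = (0, -7/4, 3/2)
Ac = (0, 0, 39/58)
Σ b_i: 52/63·1 + (-20/273)·1 + 29/117·1 = 1 ✓
b·c: (-20/273)·(-7/4) + 29/117·3/2 = 1/2 ✓
b·c²: (-20/273)·49/16 + 29/117·9/4 = 1/3 ✓
b·Ac: 29/117·39/58 = 1/6 ✓; 3 stages ⇒ order 3.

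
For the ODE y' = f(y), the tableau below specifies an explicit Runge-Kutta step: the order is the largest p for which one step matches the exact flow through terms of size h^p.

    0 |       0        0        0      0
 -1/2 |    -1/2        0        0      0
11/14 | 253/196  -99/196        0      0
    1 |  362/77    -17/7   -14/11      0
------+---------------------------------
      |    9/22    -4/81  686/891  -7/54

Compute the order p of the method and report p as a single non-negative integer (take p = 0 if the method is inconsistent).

4

b = (9/22, -4/81, 686/891, -7/54)
c = (0, -1/2, 11/14, 1)
Ac = (0, 0, 99/392, 3/14)
Σ b_i: 9/22·1 + (-4/81)·1 + 686/891·1 + (-7/54)·1 = 1 ✓
b·c: (-4/81)·(-1/2) + 686/891·11/14 + (-7/54)·1 = 1/2 ✓
b·c²: (-4/81)·1/4 + 686/891·121/196 + (-7/54)·1 = 1/3 ✓
b·Ac: 686/891·99/392 + (-7/54)·3/14 = 1/6 ✓
b·c³: (-4/81)·(-1/8) + 686/891·1331/2744 + (-7/54)·1 = 1/4 ✓
b·(c∘Ac): 686/891·1089/5488 + (-7/54)·3/14 = 1/8 ✓
b·Ac²: 686/891·(-99/784) + (-7/54)·(-39/28) = 1/12 ✓
b·A²c: (-7/54)·(-9/28) = 1/24 ✓; 4 stages ⇒ order 4.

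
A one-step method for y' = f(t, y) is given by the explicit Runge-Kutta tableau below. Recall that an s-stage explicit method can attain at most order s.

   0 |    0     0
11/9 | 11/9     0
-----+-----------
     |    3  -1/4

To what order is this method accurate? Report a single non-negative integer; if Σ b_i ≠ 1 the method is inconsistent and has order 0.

0

b = (3, -1/4)
c = (0, 11/9)
Σ b_i: 3·1 + (-1/4)·1 = 11/4 ≠ 1 ⇒ order 0.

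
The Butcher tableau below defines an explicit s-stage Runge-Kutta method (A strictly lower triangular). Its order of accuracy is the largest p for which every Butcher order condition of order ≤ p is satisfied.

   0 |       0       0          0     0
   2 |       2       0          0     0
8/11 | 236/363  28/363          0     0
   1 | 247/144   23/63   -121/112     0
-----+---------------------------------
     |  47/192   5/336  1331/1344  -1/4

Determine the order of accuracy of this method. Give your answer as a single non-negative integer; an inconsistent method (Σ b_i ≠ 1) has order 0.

b = (47/192, 5/336, 1331/1344, -1/4)
c = (0, 2, 8/11, 1)
Ac = (0, 0, 56/363, -1/18)
Σ b_i: 47/192·1 + 5/336·1 + 1331/1344·1 + (-1/4)·1 = 1 ✓
b·c: 5/336·2 + 1331/1344·8/11 + (-1/4)·1 = 1/2 ✓
b·c²: 5/336·4 + 1331/1344·64/121 + (-1/4)·1 = 1/3 ✓
b·Ac: 1331/1344·56/363 + (-1/4)·(-1/18) = 1/6 ✓
b·c³: 5/336·8 + 1331/1344·512/1331 + (-1/4)·1 = 1/4 ✓
b·(c∘Ac): 1331/1344·448/3993 + (-1/4)·(-1/18) = 1/8 ✓
b·Ac²: 1331/1344·112/363 + (-1/4)·8/9 = 1/12 ✓
b·A²c: (-1/4)·(-1/6) = 1/24 ✓; 4 stages ⇒ order 4.

4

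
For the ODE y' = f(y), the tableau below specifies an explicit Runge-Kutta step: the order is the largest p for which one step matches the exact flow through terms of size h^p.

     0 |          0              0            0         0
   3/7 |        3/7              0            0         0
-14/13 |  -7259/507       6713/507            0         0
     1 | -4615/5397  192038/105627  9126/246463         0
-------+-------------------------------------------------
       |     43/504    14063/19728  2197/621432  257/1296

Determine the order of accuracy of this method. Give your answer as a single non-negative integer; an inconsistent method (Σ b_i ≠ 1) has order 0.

b = (43/504, 14063/19728, 2197/621432, 257/1296)
c = (0, 3/7, -14/13, 1)
Ac = (0, 0, 959/169, 190/257)
Σ b_i: 43/504·1 + 14063/19728·1 + 2197/621432·1 + 257/1296·1 = 1 ✓
b·c: 14063/19728·3/7 + 2197/621432·(-14/13) + 257/1296·1 = 1/2 ✓
b·c²: 14063/19728·9/49 + 2197/621432·196/169 + 257/1296·1 = 1/3 ✓
b·Ac: 2197/621432·959/169 + 257/1296·190/257 = 1/6 ✓
b·c³: 14063/19728·27/343 + 2197/621432·(-2744/2197) + 257/1296·1 = 1/4 ✓
b·(c∘Ac): 2197/621432·(-13426/2197) + 257/1296·190/257 = 1/8 ✓
b·Ac²: 2197/621432·411/169 + 257/1296·678/1799 = 1/12 ✓
b·A²c: 257/1296·54/257 = 1/24 ✓; 4 stages ⇒ order 4.

4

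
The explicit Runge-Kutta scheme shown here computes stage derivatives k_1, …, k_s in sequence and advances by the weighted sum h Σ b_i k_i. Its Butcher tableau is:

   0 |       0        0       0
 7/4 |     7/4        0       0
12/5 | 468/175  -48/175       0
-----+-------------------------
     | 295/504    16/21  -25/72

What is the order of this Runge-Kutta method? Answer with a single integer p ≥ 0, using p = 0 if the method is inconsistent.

3

b = (295/504, 16/21, -25/72)
c = (0, 7/4, 12/5)
Ac = (0, 0, -12/25)
Σ b_i: 295/504·1 + 16/21·1 + (-25/72)·1 = 1 ✓
b·c: 16/21·7/4 + (-25/72)·12/5 = 1/2 ✓
b·c²: 16/21·49/16 + (-25/72)·144/25 = 1/3 ✓
b·Ac: (-25/72)·(-12/25) = 1/6 ✓; 3 stages ⇒ order 3.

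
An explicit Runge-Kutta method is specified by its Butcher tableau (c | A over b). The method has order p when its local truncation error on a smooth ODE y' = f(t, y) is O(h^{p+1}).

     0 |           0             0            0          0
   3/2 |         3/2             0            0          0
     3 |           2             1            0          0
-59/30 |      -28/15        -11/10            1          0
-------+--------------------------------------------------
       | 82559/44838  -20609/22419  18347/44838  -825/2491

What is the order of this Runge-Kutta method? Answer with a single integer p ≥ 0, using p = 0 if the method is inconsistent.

b = (82559/44838, -20609/22419, 18347/44838, -825/2491)
c = (0, 3/2, 3, -59/30)
Ac = (0, 0, 3/2, 27/20)
Σ b_i: 82559/44838·1 + (-20609/22419)·1 + 18347/44838·1 + (-825/2491)·1 = 1 ✓
b·c: (-20609/22419)·3/2 + 18347/44838·3 + (-825/2491)·(-59/30) = 1/2 ✓
b·c²: (-20609/22419)·9/4 + 18347/44838·9 + (-825/2491)·3481/900 = 1/3 ✓
b·Ac: 18347/44838·3/2 + (-825/2491)·27/20 = 1/6 ✓
b·c³: (-20609/22419)·27/8 + 18347/44838·27 + (-825/2491)·(-205379/27000) = 4692167/448380 ≠ 1/4 ⇒ order 3.
b·(c∘Ac): 18347/44838·9/2 + (-825/2491)·(-531/200) = 54217/19928 ≠ 1/8
b·Ac²: 18347/44838·9/4 + (-825/2491)·261/40 = -12359/9964 ≠ 1/12
b·A²c: (-825/2491)·3/2 = -2475/4982 ≠ 1/24

3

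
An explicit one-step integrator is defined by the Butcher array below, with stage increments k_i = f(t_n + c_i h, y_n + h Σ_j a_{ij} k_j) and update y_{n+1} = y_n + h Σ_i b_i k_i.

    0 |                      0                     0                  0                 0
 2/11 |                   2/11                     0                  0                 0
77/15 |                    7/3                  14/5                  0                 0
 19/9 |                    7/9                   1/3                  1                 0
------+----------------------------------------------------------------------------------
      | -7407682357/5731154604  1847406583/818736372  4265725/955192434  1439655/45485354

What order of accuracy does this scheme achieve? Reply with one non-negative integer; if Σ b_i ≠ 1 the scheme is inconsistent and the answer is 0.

3

b = (-7407682357/5731154604, 1847406583/818736372, 4265725/955192434, 1439655/45485354)
c = (0, 2/11, 77/15, 19/9)
Ac = (0, 0, 28/55, 857/165)
Σ b_i: (-7407682357/5731154604)·1 + 1847406583/818736372·1 + 4265725/955192434·1 + 1439655/45485354·1 = 1 ✓
b·c: 1847406583/818736372·2/11 + 4265725/955192434·77/15 + 1439655/45485354·19/9 = 1/2 ✓
b·c²: 1847406583/818736372·4/121 + 4265725/955192434·5929/225 + 1439655/45485354·361/81 = 1/3 ✓
b·Ac: 4265725/955192434·28/55 + 1439655/45485354·857/165 = 1/6 ✓
b·c³: 1847406583/818736372·8/1331 + 4265725/955192434·456533/3375 + 1439655/45485354·6859/729 = 14645031106/15997677795 ≠ 1/4 ⇒ order 3.
b·(c∘Ac): 4265725/955192434·196/75 + 1439655/45485354·16283/1485 = 1615347223/4503050046 ≠ 1/8
b·Ac²: 4265725/955192434·56/605 + 1439655/45485354·717709/27225 = 109916559/131668130 ≠ 1/12
b·A²c: 1439655/45485354·28/55 = 4031034/250169447 ≠ 1/24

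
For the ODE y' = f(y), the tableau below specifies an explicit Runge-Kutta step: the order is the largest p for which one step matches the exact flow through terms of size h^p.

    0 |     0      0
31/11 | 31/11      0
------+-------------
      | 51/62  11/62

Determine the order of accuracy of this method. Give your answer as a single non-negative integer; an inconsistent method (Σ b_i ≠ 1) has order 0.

2

b = (51/62, 11/62)
c = (0, 31/11)
Σ b_i: 51/62·1 + 11/62·1 = 1 ✓
b·c: 11/62·31/11 = 1/2 ✓; 2 stages ⇒ order 2.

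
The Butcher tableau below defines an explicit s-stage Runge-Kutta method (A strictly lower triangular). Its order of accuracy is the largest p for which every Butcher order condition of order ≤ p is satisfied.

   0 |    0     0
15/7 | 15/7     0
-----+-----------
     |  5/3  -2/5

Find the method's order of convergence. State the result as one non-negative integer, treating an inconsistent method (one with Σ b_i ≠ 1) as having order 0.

0

b = (5/3, -2/5)
c = (0, 15/7)
Σ b_i: 5/3·1 + (-2/5)·1 = 19/15 ≠ 1 ⇒ order 0.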